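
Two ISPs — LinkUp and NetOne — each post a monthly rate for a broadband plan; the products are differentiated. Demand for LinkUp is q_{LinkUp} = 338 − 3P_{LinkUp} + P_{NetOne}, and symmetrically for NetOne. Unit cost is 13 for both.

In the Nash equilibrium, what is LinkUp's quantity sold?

187.2

LinkUp's profit: π = (P_{LinkUp} − 13)(338 − 3P_{LinkUp} + P_{NetOne}).
∂π/∂P_{LinkUp} = 377 − 6P_{LinkUp} + P_{NetOne} = 0 ⇒ P_{LinkUp} = 377/6 + (1/6)P_{NetOne}.
The game is symmetric, so in equilibrium P_{NetOne} = P_{LinkUp}: the reaction function gives (5/6)P_{LinkUp} = 377/6, hence P_{LinkUp} = 75.4.
q_{LinkUp} = 338 − 3·75.4 + 75.4 = 187.2.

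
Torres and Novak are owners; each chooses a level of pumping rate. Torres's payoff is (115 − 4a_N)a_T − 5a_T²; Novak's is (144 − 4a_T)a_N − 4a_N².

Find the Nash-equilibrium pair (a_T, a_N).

5.375, 15.3125

Expanding Torres's payoff: 115a_T − 4a_Na_T − 5a_T².
∂π/∂a_T = 115 − 4a_N − 10a_T = 0, so a_T = 11.5 − 0.4a_N.
Likewise for Novak: a_N = 18 − 0.5a_T.
Plugging a_N into Torres's best response: a_T = 11.5 − 0.4(18 − 0.5a_T) ⇒ 0.8a_T = 4.3, so a_T = 5.375.
Then a_N = 18 − 0.5·5.375 = 15.3125.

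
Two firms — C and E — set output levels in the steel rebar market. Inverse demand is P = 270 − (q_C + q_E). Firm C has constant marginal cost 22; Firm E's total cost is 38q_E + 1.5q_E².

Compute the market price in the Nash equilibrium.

Firm C's profit: π = q_C(270 − (q_C + q_E)) − 22q_C.
∂π/∂q_C = 248 − 2q_C − q_E = 0, so q_C = 124 − 0.5q_E.
For E: ∂π/∂q_E = 232 − 5q_E − q_C = 0 ⇒ q_E = 46.4 − 0.2q_C.
Solving the two reaction functions simultaneously: (1 − (−0.5)(−0.2))q_C = 124 − 0.5·46.4, so 0.9q_C = 100.8 and q_C = 112.
Then q_E = 46.4 − 0.2·112 = 24.
Equilibrium price: P = 270 − 136 = 134.

134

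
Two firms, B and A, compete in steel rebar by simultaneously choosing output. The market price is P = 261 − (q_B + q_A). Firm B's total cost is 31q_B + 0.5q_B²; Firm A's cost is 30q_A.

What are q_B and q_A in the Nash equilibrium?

45.8, 92.6

Firm B's profit: π = q_B(261 − (q_B + q_A)) − 31q_B − 0.5q_B².
∂π/∂q_B = 230 − 3q_B − q_A = 0, so q_B = 230/3 − (1/3)q_A.
For A: ∂π/∂q_A = 231 − 2q_A − q_B = 0 ⇒ q_A = 115.5 − 0.5q_B.
Substituting the second reaction function into the first: q_B = 230/3 − (1/3)(115.5 − 0.5q_B), which gives (5/6)q_B = 229/6 ⇒ q_B = 45.8.
Then q_A = 115.5 − 0.5·45.8 = 92.6.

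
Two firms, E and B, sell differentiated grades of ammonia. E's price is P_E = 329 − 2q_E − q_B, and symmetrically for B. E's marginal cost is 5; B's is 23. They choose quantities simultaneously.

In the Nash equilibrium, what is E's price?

137

Firm E's profit: π = q_E(329 − 2q_E − q_B) − 5q_E.
∂π/∂q_E = 324 − 4q_E − q_B = 0 ⇒ q_E = 81 − 0.25q_B.
Similarly q_B = 76.5 − 0.25q_E.
Plugging q_B into E's best response: q_E = 81 − 0.25(76.5 − 0.25q_E) ⇒ 0.9375q_E = 61.875, so q_E = 66.
Then q_B = 76.5 − 0.25·66 = 60.
P_E = 329 − 2·66 − 60 = 137.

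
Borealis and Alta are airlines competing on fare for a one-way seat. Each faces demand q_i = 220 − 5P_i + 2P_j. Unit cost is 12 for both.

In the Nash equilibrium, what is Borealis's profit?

Borealis's profit: π = (P_{Borealis} − 12)(220 − 5P_{Borealis} + 2P_{Alta}).
∂π/∂P_{Borealis} = 280 − 10P_{Borealis} + 2P_{Alta} = 0 ⇒ P_{Borealis} = 28 + 0.2P_{Alta}.
By symmetry P_{Alta} = P_{Borealis}; substituting into the reaction function, 0.8P_{Borealis} = 28 and P_{Borealis} = 35.
q_{Borealis} = 220 − 5·35 + 2·35 = 115.
Profit = (35 − 12)·115 = 2645.

2645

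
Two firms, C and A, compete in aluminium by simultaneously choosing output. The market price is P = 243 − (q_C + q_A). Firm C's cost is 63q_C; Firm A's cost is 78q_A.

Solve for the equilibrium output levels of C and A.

Firm C's profit: π = q_C(243 − (q_C + q_A)) − 63q_C.
∂π/∂q_C = 180 − 2q_C − q_A = 0, so q_C = 90 − 0.5q_A.
By the same steps for A: q_A = 82.5 − 0.5q_C.
Plugging q_A into C's best response: q_C = 90 − 0.5(82.5 − 0.5q_C) ⇒ 0.75q_C = 48.75, so q_C = 65.
Then q_A = 82.5 − 0.5·65 = 50.

65, 50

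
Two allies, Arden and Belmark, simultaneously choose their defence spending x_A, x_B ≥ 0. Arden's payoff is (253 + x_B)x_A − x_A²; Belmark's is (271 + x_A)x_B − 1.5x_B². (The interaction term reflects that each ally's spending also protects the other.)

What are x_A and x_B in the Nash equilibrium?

206, 159

Expanding Arden's payoff: 253x_A + x_Bx_A − x_A².
∂π/∂x_A = 253 + x_B − 2x_A = 0, so x_A = 126.5 + 0.5x_B.
Likewise for Belmark: x_B = 271/3 + (1/3)x_A.
Solving the two reaction functions simultaneously: (1 − (0.5)(1/3))x_A = 126.5 + 0.5·(271/3), so (5/6)x_A = 515/3 and x_A = 206.
Then x_B = 271/3 + (1/3)·206 = 159.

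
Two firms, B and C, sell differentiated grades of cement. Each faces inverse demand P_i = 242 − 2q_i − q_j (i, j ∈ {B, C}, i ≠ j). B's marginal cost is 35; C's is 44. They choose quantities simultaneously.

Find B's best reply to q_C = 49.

39.5

Firm B's profit: π = q_B(242 − 2q_B − q_C) − 35q_B.
∂π/∂q_B = 207 − 4q_B − q_C = 0 ⇒ q_B = 51.75 − 0.25q_C.
At q_C = 49: q_B = 51.75 − 0.25·49 = 39.5.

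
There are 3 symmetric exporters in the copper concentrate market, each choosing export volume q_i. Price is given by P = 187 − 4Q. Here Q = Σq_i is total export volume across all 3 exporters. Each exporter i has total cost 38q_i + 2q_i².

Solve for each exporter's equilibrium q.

A representative exporter's profit is π_i = q_i(187 − 4Q) − 38q_i − 2q_i², with Q = q_i + Σ_{j≠i} q_j.
First-order condition: 149 − 12q_i − 4Σ_{j≠i} q_j = 0.
In a symmetric equilibrium every exporter chooses the same q, so Σ_{j≠i} q_j = 2q. The condition becomes 149 − 20q = 0, giving q = 149/20 = 7.45.

7.45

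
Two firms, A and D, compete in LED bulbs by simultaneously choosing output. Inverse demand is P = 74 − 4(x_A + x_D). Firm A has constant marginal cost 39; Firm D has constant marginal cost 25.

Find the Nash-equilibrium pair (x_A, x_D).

Firm A's profit: π = x_A(74 − 4(x_A + x_D)) − 39x_A.
∂π/∂x_A = 35 − 8x_A − 4x_D = 0, so x_A = 4.375 − 0.5x_D.
By the same steps for D: x_D = 6.125 − 0.5x_A.
Substituting the second reaction function into the first: x_A = 4.375 − 0.5(6.125 − 0.5x_A), which gives 0.75x_A = 1.3125 ⇒ x_A = 1.75.
Then x_D = 6.125 − 0.5·1.75 = 5.25.

1.75, 5.25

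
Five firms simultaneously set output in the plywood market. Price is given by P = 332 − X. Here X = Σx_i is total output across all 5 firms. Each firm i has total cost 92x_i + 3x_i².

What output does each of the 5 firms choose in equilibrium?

20

A representative firm's profit is π_i = x_i(332 − X) − 92x_i − 3x_i², with X = x_i + Σ_{j≠i} x_j.
First-order condition: 240 − 8x_i − Σ_{j≠i} x_j = 0.
In a symmetric equilibrium every firm chooses the same x, so Σ_{j≠i} x_j = 4x. The condition becomes 240 − 12x = 0, giving x = 240/12 = 20.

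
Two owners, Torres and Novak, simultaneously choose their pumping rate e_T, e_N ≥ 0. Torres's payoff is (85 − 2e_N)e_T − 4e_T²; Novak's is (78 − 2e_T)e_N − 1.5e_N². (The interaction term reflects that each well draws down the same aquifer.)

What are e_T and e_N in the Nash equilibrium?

Expanding Torres's payoff: 85e_T − 2e_Ne_T − 4e_T².
∂π/∂e_T = 85 − 2e_N − 8e_T = 0, so e_T = 10.625 − 0.25e_N.
Likewise for Novak: e_N = 26 − (2/3)e_T.
Solving the two reaction functions simultaneously: (1 − (−0.25)(−2/3))e_T = 10.625 − 0.25·26, so (5/6)e_T = 4.125 and e_T = 4.95.
Then e_N = 26 − (2/3)·4.95 = 22.7.

4.95, 22.7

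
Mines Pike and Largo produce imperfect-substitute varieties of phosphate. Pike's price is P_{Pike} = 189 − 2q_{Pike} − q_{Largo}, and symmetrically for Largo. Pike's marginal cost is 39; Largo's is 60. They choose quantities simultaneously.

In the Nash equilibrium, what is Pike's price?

101.8

Mine Pike's profit: π = q_{Pike}(189 − 2q_{Pike} − q_{Largo}) − 39q_{Pike}.
∂π/∂q_{Pike} = 150 − 4q_{Pike} − q_{Largo} = 0 ⇒ q_{Pike} = 37.5 − 0.25q_{Largo}.
Similarly q_{Largo} = 32.25 − 0.25q_{Pike}.
Solving the two reaction functions simultaneously: (1 − (−0.25)(−0.25))q_{Pike} = 37.5 − 0.25·32.25, so 0.9375q_{Pike} = 29.4375 and q_{Pike} = 31.4.
Then q_{Largo} = 32.25 − 0.25·31.4 = 24.4.
P_{Pike} = 189 − 2·31.4 − 24.4 = 101.8.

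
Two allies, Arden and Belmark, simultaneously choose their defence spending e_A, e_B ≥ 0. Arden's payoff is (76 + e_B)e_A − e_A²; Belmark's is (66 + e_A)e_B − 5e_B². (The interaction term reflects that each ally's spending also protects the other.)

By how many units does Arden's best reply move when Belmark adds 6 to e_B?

3

Expanding Arden's payoff: 76e_A + e_Be_A − e_A².
∂π/∂e_A = 76 + e_B − 2e_A = 0, so e_A = 38 + 0.5e_B.
The reaction-function slope is 0.5, so a 6-unit rise in e_B moves e_A by 0.5 × 6 = 3. Arden's best response rises — the actions are strategic complements.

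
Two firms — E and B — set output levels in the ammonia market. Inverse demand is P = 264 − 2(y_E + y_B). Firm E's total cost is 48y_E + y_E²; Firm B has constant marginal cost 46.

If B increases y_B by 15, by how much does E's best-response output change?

Firm E's profit: π = y_E(264 − 2(y_E + y_B)) − 48y_E − y_E².
∂π/∂y_E = 216 − 6y_E − 2y_B = 0, so y_E = 36 − (1/3)y_B.
The reaction-function slope is −1/3, so a 15-unit rise in y_B moves y_E by −1/3 × 15 = −5. E's best response falls — the actions are strategic substitutes.

-5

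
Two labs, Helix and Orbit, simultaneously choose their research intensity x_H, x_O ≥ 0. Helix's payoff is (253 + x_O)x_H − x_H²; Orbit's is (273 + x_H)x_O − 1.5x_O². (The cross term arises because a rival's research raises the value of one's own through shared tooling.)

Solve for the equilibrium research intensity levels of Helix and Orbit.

Expanding Helix's payoff: 253x_H + x_Ox_H − x_H².
∂π/∂x_H = 253 + x_O − 2x_H = 0, so x_H = 126.5 + 0.5x_O.
Likewise for Orbit: x_O = 91 + (1/3)x_H.
Plugging x_O into Helix's best response: x_H = 126.5 + 0.5(91 + (1/3)x_H) ⇒ (5/6)x_H = 172, so x_H = 206.4.
Then x_O = 91 + (1/3)·206.4 = 159.8.

206.4, 159.8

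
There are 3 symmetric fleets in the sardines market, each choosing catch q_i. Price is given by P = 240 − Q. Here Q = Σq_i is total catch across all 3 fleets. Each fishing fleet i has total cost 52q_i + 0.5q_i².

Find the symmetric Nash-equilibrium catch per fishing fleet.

37.6

A representative fishing fleet's profit is π_i = q_i(240 − Q) − 52q_i − 0.5q_i², with Q = q_i + Σ_{j≠i} q_j.
First-order condition: 188 − 3q_i − Σ_{j≠i} q_j = 0.
In a symmetric equilibrium every fishing fleet chooses the same q, so Σ_{j≠i} q_j = 2q. The condition becomes 188 − 5q = 0, giving q = 188/5 = 37.6.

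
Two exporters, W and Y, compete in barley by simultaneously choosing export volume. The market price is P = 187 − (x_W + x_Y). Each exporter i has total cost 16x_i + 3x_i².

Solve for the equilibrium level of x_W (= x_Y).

19

Exporter W's profit: π = x_W(187 − (x_W + x_Y)) − 16x_W − 3x_W².
∂π/∂x_W = 171 − 8x_W − x_Y = 0, so x_W = 21.375 − 0.125x_Y.
By symmetry x_Y = x_W; substituting into the reaction function, 1.125x_W = 21.375 and x_W = 19.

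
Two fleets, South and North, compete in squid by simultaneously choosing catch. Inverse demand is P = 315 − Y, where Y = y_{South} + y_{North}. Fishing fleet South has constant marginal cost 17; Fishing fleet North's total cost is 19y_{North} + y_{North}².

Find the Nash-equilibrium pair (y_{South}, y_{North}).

Fishing fleet South's profit: π = y_{South}(315 − (y_{South} + y_{North})) − 17y_{South}.
∂π/∂y_{South} = 298 − 2y_{South} − y_{North} = 0, so y_{South} = 149 − 0.5y_{North}.
For North: ∂π/∂y_{North} = 296 − 4y_{North} − y_{South} = 0 ⇒ y_{North} = 74 − 0.25y_{South}.
Substituting the second reaction function into the first: y_{South} = 149 − 0.5(74 − 0.25y_{South}), which gives 0.875y_{South} = 112 ⇒ y_{South} = 128.
Then y_{North} = 74 − 0.25·128 = 42.

128, 42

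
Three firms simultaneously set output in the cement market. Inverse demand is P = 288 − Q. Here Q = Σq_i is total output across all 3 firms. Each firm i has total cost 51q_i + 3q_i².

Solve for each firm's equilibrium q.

23.7

A representative firm's profit is π_i = q_i(288 − Q) − 51q_i − 3q_i², with Q = q_i + Σ_{j≠i} q_j.
First-order condition: 237 − 8q_i − Σ_{j≠i} q_j = 0.
With identical firms, set every q_j = q: then 237 − 8q − 2q = 0, i.e. q = 237/10 = 23.7.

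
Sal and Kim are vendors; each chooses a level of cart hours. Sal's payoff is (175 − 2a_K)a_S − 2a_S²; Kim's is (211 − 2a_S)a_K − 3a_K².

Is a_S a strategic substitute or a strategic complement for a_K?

Expanding Sal's payoff: 175a_S − 2a_Ka_S − 2a_S².
∂π/∂a_S = 175 − 2a_K − 4a_S = 0, so a_S = 43.75 − 0.5a_K.
The best-response slope da_S/da_K = −0.5 < 0: the reaction function is downward-sloping, so the choices are strategic substitutes.

strategic substitutes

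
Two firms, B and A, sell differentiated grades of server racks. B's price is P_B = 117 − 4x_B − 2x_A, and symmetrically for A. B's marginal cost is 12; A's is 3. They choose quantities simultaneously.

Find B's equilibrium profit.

416.16

Firm B's profit: π = x_B(117 − 4x_B − 2x_A) − 12x_B.
∂π/∂x_B = 105 − 8x_B − 2x_A = 0 ⇒ x_B = 13.125 − 0.25x_A.
Similarly x_A = 14.25 − 0.25x_B.
Solving the two reaction functions simultaneously: (1 − (−0.25)(−0.25))x_B = 13.125 − 0.25·14.25, so 0.9375x_B = 9.5625 and x_B = 10.2.
Then x_A = 14.25 − 0.25·10.2 = 11.7.
P_B = 117 − 4·10.2 − 2·11.7 = 52.8.
Profit = (52.8 − 12)·10.2 = 416.16.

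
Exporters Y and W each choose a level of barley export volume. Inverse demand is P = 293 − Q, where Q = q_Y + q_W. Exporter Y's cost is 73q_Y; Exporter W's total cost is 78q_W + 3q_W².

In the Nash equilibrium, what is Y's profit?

Exporter Y's profit: π = q_Y(293 − (q_Y + q_W)) − 73q_Y.
∂π/∂q_Y = 220 − 2q_Y − q_W = 0, so q_Y = 110 − 0.5q_W.
For W: ∂π/∂q_W = 215 − 8q_W − q_Y = 0 ⇒ q_W = 26.875 − 0.125q_Y.
Plugging q_W into Y's best response: q_Y = 110 − 0.5(26.875 − 0.125q_Y) ⇒ 0.9375q_Y = 96.5625, so q_Y = 103.
Then q_W = 26.875 − 0.125·103 = 14.
Price P = 293 − 117 = 176.
Y's profit: (176 − 73)·103 = 10609.

10609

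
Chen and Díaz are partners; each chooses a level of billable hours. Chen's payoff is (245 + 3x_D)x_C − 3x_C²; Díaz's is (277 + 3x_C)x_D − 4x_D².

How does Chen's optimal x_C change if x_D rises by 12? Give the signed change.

Expanding Chen's payoff: 245x_C + 3x_Dx_C − 3x_C².
∂π/∂x_C = 245 + 3x_D − 6x_C = 0, so x_C = 245/6 + 0.5x_D.
The reaction-function slope is 0.5, so a 12-unit rise in x_D moves x_C by 0.5 × 12 = 6. Chen's best response rises — the actions are strategic complements.

6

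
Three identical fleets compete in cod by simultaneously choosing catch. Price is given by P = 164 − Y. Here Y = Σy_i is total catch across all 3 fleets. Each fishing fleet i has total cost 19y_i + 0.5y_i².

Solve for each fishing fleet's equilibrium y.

A representative fishing fleet's profit is π_i = y_i(164 − Y) − 19y_i − 0.5y_i², with Y = y_i + Σ_{j≠i} y_j.
First-order condition: 145 − 3y_i − Σ_{j≠i} y_j = 0.
Imposing symmetry (y_j = y for all j) turns Σ_{j≠i} y_j into 2y, so 145 = 5y and y = 29.

29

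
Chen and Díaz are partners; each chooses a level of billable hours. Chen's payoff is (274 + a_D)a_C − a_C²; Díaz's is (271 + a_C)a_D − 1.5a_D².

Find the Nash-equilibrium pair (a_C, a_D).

Expanding Chen's payoff: 274a_C + a_Da_C − a_C².
∂π/∂a_C = 274 + a_D − 2a_C = 0, so a_C = 137 + 0.5a_D.
Likewise for Díaz: a_D = 271/3 + (1/3)a_C.
Substituting the second reaction function into the first: a_C = 137 + 0.5(271/3 + (1/3)a_C), which gives (5/6)a_C = 1093/6 ⇒ a_C = 218.6.
Then a_D = 271/3 + (1/3)·218.6 = 163.2.

218.6, 163.2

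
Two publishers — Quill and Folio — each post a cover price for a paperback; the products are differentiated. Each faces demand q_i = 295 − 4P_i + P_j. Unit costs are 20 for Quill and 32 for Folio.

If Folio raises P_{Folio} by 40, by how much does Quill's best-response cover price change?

5

Quill's profit: π = (P_{Quill} − 20)(295 − 4P_{Quill} + P_{Folio}).
∂π/∂P_{Quill} = 375 − 8P_{Quill} + P_{Folio} = 0 ⇒ P_{Quill} = 46.875 + 0.125P_{Folio}.
The reaction-function slope is 0.125, so a 40-unit rise in P_{Folio} moves P_{Quill} by 0.125 × 40 = 5. Quill's best response rises — the actions are strategic complements.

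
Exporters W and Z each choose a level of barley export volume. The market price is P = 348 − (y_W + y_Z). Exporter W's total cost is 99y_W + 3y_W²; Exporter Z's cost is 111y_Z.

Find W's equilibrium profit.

1211.04

Exporter W's profit: π = y_W(348 − (y_W + y_Z)) − 99y_W − 3y_W².
∂π/∂y_W = 249 − 8y_W − y_Z = 0, so y_W = 31.125 − 0.125y_Z.
For Z: ∂π/∂y_Z = 237 − 2y_Z − y_W = 0 ⇒ y_Z = 118.5 − 0.5y_W.
Plugging y_Z into W's best response: y_W = 31.125 − 0.125(118.5 − 0.5y_W) ⇒ 0.9375y_W = 16.3125, so y_W = 17.4.
Then y_Z = 118.5 − 0.5·17.4 = 109.8.
Price P = 348 − 127.2 = 220.8.
W's profit: (220.8 − 99)·17.4 − 3(17.4)² = 1211.04.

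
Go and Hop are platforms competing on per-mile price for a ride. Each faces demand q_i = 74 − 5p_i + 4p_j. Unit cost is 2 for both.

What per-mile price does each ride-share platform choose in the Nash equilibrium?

14

Go's profit: π = (p_{Go} − 2)(74 − 5p_{Go} + 4p_{Hop}).
∂π/∂p_{Go} = 84 − 10p_{Go} + 4p_{Hop} = 0 ⇒ p_{Go} = 8.4 + 0.4p_{Hop}.
The game is symmetric, so in equilibrium p_{Hop} = p_{Go}: the reaction function gives 0.6p_{Go} = 8.4, hence p_{Go} = 14.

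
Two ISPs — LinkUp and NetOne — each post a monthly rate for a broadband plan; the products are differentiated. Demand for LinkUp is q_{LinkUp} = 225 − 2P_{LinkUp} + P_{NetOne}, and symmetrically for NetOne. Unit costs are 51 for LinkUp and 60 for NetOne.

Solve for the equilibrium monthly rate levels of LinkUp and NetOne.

LinkUp's profit: π = (P_{LinkUp} − 51)(225 − 2P_{LinkUp} + P_{NetOne}).
∂π/∂P_{LinkUp} = 327 − 4P_{LinkUp} + P_{NetOne} = 0 ⇒ P_{LinkUp} = 81.75 + 0.25P_{NetOne}.
Similarly P_{NetOne} = 86.25 + 0.25P_{LinkUp}.
Solving the two reaction functions simultaneously: (1 − (0.25)(0.25))P_{LinkUp} = 81.75 + 0.25·86.25, so 0.9375P_{LinkUp} = 103.3125 and P_{LinkUp} = 110.2.
Then P_{NetOne} = 86.25 + 0.25·110.2 = 113.8.

110.2, 113.8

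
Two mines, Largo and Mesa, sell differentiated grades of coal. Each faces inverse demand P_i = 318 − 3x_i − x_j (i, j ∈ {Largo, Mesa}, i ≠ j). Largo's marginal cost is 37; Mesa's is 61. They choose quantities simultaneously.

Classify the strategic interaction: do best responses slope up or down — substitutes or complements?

Mine Largo's profit: π = x_{Largo}(318 − 3x_{Largo} − x_{Mesa}) − 37x_{Largo}.
∂π/∂x_{Largo} = 281 − 6x_{Largo} − x_{Mesa} = 0 ⇒ x_{Largo} = 281/6 − (1/6)x_{Mesa}.
The best-response slope dx_{Largo}/dx_{Mesa} = −1/6 < 0: the reaction function is downward-sloping, so the choices are strategic substitutes.

strategic substitutes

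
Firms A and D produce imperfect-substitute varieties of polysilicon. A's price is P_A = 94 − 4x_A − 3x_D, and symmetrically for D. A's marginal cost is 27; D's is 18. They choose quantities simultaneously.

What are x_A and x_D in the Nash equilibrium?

5.6, 7.4

Firm A's profit: π = x_A(94 − 4x_A − 3x_D) − 27x_A.
∂π/∂x_A = 67 − 8x_A − 3x_D = 0 ⇒ x_A = 8.375 − 0.375x_D.
Similarly x_D = 9.5 − 0.375x_A.
Solving the two reaction functions simultaneously: (1 − (−0.375)(−0.375))x_A = 8.375 − 0.375·9.5, so (55/64)x_A = 4.8125 and x_A = 5.6.
Then x_D = 9.5 − 0.375·5.6 = 7.4.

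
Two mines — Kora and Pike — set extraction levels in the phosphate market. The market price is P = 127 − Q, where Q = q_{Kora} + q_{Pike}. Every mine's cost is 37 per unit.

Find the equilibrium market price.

Mine Kora's profit: π = q_{Kora}(127 − (q_{Kora} + q_{Pike})) − 37q_{Kora}.
∂π/∂q_{Kora} = 90 − 2q_{Kora} − q_{Pike} = 0, so q_{Kora} = 45 − 0.5q_{Pike}.
By symmetry q_{Pike} = q_{Kora}; substituting into the reaction function, 1.5q_{Kora} = 45 and q_{Kora} = 30.
Equilibrium price: P = 127 − 60 = 67.

67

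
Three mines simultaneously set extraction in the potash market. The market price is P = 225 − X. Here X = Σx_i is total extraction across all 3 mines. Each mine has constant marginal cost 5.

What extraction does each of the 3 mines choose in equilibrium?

55

A representative mine's profit is π_i = x_i(225 − X) − 5x_i, with X = x_i + Σ_{j≠i} x_j.
First-order condition: 220 − 2x_i − Σ_{j≠i} x_j = 0.
In a symmetric equilibrium every mine chooses the same x, so Σ_{j≠i} x_j = 2x. The condition becomes 220 − 4x = 0, giving x = 220/4 = 55.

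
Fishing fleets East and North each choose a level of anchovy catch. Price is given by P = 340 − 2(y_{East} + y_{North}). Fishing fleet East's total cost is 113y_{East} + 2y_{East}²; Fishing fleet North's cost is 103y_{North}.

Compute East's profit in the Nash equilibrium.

Fishing fleet East's profit: π = y_{East}(340 − 2(y_{East} + y_{North})) − 113y_{East} − 2y_{East}².
∂π/∂y_{East} = 227 − 8y_{East} − 2y_{North} = 0, so y_{East} = 28.375 − 0.25y_{North}.
For North: ∂π/∂y_{North} = 237 − 4y_{North} − 2y_{East} = 0 ⇒ y_{North} = 59.25 − 0.5y_{East}.
Substituting the second reaction function into the first: y_{East} = 28.375 − 0.25(59.25 − 0.5y_{East}), which gives 0.875y_{East} = 13.5625 ⇒ y_{East} = 15.5.
Then y_{North} = 59.25 − 0.5·15.5 = 51.5.
Price P = 340 − 2·67 = 206.
East's profit: (206 − 113)·15.5 − 2(15.5)² = 961.

961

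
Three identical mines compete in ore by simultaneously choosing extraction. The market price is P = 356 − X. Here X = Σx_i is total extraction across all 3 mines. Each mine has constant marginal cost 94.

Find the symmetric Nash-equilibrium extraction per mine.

A representative mine's profit is π_i = x_i(356 − X) − 94x_i, with X = x_i + Σ_{j≠i} x_j.
First-order condition: 262 − 2x_i − Σ_{j≠i} x_j = 0.
With identical mines, set every x_j = x: then 262 − 2x − 2x = 0, i.e. x = 262/4 = 65.5.

65.5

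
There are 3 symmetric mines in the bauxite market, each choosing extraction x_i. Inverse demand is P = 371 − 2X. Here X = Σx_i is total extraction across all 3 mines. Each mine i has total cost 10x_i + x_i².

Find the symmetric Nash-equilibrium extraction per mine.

A representative mine's profit is π_i = x_i(371 − 2X) − 10x_i − x_i², with X = x_i + Σ_{j≠i} x_j.
First-order condition: 361 − 6x_i − 2Σ_{j≠i} x_j = 0.
With identical mines, set every x_j = x: then 361 − 6x − 4x = 0, i.e. x = 361/10 = 36.1.

36.1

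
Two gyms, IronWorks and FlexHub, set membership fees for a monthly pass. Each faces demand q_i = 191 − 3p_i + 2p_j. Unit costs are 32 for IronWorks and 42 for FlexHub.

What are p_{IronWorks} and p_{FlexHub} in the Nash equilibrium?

73.625, 77.375

IronWorks's profit: π = (p_{IronWorks} − 32)(191 − 3p_{IronWorks} + 2p_{FlexHub}).
∂π/∂p_{IronWorks} = 287 − 6p_{IronWorks} + 2p_{FlexHub} = 0 ⇒ p_{IronWorks} = 287/6 + (1/3)p_{FlexHub}.
Similarly p_{FlexHub} = 317/6 + (1/3)p_{IronWorks}.
Plugging p_{FlexHub} into IronWorks's best response: p_{IronWorks} = 287/6 + (1/3)(317/6 + (1/3)p_{IronWorks}) ⇒ (8/9)p_{IronWorks} = 589/9, so p_{IronWorks} = 73.625.
Then p_{FlexHub} = 317/6 + (1/3)·73.625 = 77.375.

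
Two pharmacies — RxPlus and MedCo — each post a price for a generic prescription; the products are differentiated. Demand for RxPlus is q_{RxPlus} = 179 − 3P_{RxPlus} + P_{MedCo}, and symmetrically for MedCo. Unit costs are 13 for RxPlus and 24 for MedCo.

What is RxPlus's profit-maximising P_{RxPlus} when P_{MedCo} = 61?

46.5

RxPlus's profit: π = (P_{RxPlus} − 13)(179 − 3P_{RxPlus} + P_{MedCo}).
∂π/∂P_{RxPlus} = 218 − 6P_{RxPlus} + P_{MedCo} = 0 ⇒ P_{RxPlus} = 109/3 + (1/6)P_{MedCo}.
At P_{MedCo} = 61: P_{RxPlus} = 109/3 + (1/6)·61 = 46.5.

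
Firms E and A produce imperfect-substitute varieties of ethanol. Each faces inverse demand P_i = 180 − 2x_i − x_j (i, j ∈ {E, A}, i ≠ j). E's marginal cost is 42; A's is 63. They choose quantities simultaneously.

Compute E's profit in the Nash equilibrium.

1682

Firm E's profit: π = x_E(180 − 2x_E − x_A) − 42x_E.
∂π/∂x_E = 138 − 4x_E − x_A = 0 ⇒ x_E = 34.5 − 0.25x_A.
Similarly x_A = 29.25 − 0.25x_E.
Solving the two reaction functions simultaneously: (1 − (−0.25)(−0.25))x_E = 34.5 − 0.25·29.25, so 0.9375x_E = 27.1875 and x_E = 29.
Then x_A = 29.25 − 0.25·29 = 22.
P_E = 180 − 2·29 − 22 = 100.
Profit = (100 − 42)·29 = 1682.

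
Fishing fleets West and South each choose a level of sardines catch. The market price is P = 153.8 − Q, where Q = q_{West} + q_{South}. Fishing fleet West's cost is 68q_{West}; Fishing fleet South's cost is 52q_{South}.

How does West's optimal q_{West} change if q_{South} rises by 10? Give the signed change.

Fishing fleet West's profit: π = q_{West}(153.8 − (q_{West} + q_{South})) − 68q_{West}.
∂π/∂q_{West} = 85.8 − 2q_{West} − q_{South} = 0, so q_{West} = 42.9 − 0.5q_{South}.
The reaction-function slope is −0.5, so a 10-unit rise in q_{South} moves q_{West} by −0.5 × 10 = −5. West's best response falls — the actions are strategic substitutes.

-5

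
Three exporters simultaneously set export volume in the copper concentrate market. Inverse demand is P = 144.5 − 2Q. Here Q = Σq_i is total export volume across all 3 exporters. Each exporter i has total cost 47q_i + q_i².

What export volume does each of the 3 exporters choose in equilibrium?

9.75

A representative exporter's profit is π_i = q_i(144.5 − 2Q) − 47q_i − q_i², with Q = q_i + Σ_{j≠i} q_j.
First-order condition: 97.5 − 6q_i − 2Σ_{j≠i} q_j = 0.
With identical exporters, set every q_j = q: then 97.5 − 6q − 4q = 0, i.e. q = 97.5/10 = 9.75.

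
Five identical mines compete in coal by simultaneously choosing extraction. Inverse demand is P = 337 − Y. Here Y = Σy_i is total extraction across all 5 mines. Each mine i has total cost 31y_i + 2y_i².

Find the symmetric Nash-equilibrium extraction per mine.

A representative mine's profit is π_i = y_i(337 − Y) − 31y_i − 2y_i², with Y = y_i + Σ_{j≠i} y_j.
First-order condition: 306 − 6y_i − Σ_{j≠i} y_j = 0.
Imposing symmetry (y_j = y for all j) turns Σ_{j≠i} y_j into 4y, so 306 = 10y and y = 30.6.

30.6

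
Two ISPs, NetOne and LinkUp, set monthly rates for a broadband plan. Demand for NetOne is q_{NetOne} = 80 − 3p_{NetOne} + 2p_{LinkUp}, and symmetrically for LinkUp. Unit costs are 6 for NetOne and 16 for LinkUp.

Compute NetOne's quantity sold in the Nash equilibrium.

61.125

NetOne's profit: π = (p_{NetOne} − 6)(80 − 3p_{NetOne} + 2p_{LinkUp}).
∂π/∂p_{NetOne} = 98 − 6p_{NetOne} + 2p_{LinkUp} = 0 ⇒ p_{NetOne} = 49/3 + (1/3)p_{LinkUp}.
Similarly p_{LinkUp} = 64/3 + (1/3)p_{NetOne}.
Substituting the second reaction function into the first: p_{NetOne} = 49/3 + (1/3)(64/3 + (1/3)p_{NetOne}), which gives (8/9)p_{NetOne} = 211/9 ⇒ p_{NetOne} = 26.375.
Then p_{LinkUp} = 64/3 + (1/3)·26.375 = 30.125.
q_{NetOne} = 80 − 3·26.375 + 2·30.125 = 61.125.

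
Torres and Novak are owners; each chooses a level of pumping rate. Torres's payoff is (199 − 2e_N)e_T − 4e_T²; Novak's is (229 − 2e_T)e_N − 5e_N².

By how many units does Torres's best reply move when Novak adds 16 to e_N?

Expanding Torres's payoff: 199e_T − 2e_Ne_T − 4e_T².
∂π/∂e_T = 199 − 2e_N − 8e_T = 0, so e_T = 24.875 − 0.25e_N.
The reaction-function slope is −0.25, so a 16-unit rise in e_N moves e_T by −0.25 × 16 = −4. Torres's best response falls — the actions are strategic substitutes.

-4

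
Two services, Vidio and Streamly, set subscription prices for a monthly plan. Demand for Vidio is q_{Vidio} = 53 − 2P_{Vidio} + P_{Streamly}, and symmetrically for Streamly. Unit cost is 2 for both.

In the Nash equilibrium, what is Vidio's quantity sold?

Vidio's profit: π = (P_{Vidio} − 2)(53 − 2P_{Vidio} + P_{Streamly}).
∂π/∂P_{Vidio} = 57 − 4P_{Vidio} + P_{Streamly} = 0 ⇒ P_{Vidio} = 14.25 + 0.25P_{Streamly}.
Setting P_{Vidio} = P_{Streamly} in the reaction function: P_{Vidio} = 14.25 + 0.25P_{Vidio}, so P_{Vidio} = 14.25 / 0.75 = 19.
q_{Vidio} = 53 − 2·19 + 19 = 34.

34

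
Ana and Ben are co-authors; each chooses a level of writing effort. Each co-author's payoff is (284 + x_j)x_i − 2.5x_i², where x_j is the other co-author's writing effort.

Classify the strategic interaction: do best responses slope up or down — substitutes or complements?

strategic complements

Ana's payoff is (284 + x_B)x_A − 2.5x_A².
∂π/∂x_A = 284 + x_B − 5x_A = 0, so x_A = 56.8 + 0.2x_B.
The best-response slope dx_A/dx_B = 0.2 > 0: the reaction function is upward-sloping, so the choices are strategic complements.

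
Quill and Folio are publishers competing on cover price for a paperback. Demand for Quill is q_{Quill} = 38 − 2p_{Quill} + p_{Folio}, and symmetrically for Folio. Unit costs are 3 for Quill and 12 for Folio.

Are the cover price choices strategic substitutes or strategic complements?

Quill's profit: π = (p_{Quill} − 3)(38 − 2p_{Quill} + p_{Folio}).
∂π/∂p_{Quill} = 44 − 4p_{Quill} + p_{Folio} = 0 ⇒ p_{Quill} = 11 + 0.25p_{Folio}.
The best-response slope dp_{Quill}/dp_{Folio} = 0.25 > 0: the reaction function is upward-sloping, so the choices are strategic complements.

strategic complements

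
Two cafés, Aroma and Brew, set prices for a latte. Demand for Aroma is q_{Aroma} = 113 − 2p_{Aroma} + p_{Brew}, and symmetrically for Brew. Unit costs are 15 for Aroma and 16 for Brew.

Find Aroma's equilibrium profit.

2151.68

Aroma's profit: π = (p_{Aroma} − 15)(113 − 2p_{Aroma} + p_{Brew}).
∂π/∂p_{Aroma} = 143 − 4p_{Aroma} + p_{Brew} = 0 ⇒ p_{Aroma} = 35.75 + 0.25p_{Brew}.
Similarly p_{Brew} = 36.25 + 0.25p_{Aroma}.
Substituting the second reaction function into the first: p_{Aroma} = 35.75 + 0.25(36.25 + 0.25p_{Aroma}), which gives 0.9375p_{Aroma} = 44.8125 ⇒ p_{Aroma} = 47.8.
Then p_{Brew} = 36.25 + 0.25·47.8 = 48.2.
q_{Aroma} = 113 − 2·47.8 + 48.2 = 65.6.
Profit = (47.8 − 15)·65.6 = 2151.68.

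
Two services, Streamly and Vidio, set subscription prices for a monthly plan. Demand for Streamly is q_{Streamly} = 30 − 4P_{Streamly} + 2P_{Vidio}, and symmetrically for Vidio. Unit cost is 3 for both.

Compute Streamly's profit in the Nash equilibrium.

Streamly's profit: π = (P_{Streamly} − 3)(30 − 4P_{Streamly} + 2P_{Vidio}).
∂π/∂P_{Streamly} = 42 − 8P_{Streamly} + 2P_{Vidio} = 0 ⇒ P_{Streamly} = 5.25 + 0.25P_{Vidio}.
Setting P_{Streamly} = P_{Vidio} in the reaction function: P_{Streamly} = 5.25 + 0.25P_{Streamly}, so P_{Streamly} = 5.25 / 0.75 = 7.
q_{Streamly} = 30 − 4·7 + 2·7 = 16.
Profit = (7 − 3)·16 = 64.

64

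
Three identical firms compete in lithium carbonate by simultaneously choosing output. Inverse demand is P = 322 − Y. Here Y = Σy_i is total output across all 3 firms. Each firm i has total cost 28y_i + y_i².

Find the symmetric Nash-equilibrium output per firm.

A representative firm's profit is π_i = y_i(322 − Y) − 28y_i − y_i², with Y = y_i + Σ_{j≠i} y_j.
First-order condition: 294 − 4y_i − Σ_{j≠i} y_j = 0.
Imposing symmetry (y_j = y for all j) turns Σ_{j≠i} y_j into 2y, so 294 = 6y and y = 49.

49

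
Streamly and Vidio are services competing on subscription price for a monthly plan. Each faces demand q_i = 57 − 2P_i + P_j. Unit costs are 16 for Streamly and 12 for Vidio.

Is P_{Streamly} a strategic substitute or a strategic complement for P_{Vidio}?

Streamly's profit: π = (P_{Streamly} − 16)(57 − 2P_{Streamly} + P_{Vidio}).
∂π/∂P_{Streamly} = 89 − 4P_{Streamly} + P_{Vidio} = 0 ⇒ P_{Streamly} = 22.25 + 0.25P_{Vidio}.
The best-response slope dP_{Streamly}/dP_{Vidio} = 0.25 > 0: the reaction function is upward-sloping, so the choices are strategic complements.

strategic complements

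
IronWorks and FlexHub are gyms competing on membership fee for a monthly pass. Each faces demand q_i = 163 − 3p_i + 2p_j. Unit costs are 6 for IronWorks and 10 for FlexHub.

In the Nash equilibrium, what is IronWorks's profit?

IronWorks's profit: π = (p_{IronWorks} − 6)(163 − 3p_{IronWorks} + 2p_{FlexHub}).
∂π/∂p_{IronWorks} = 181 − 6p_{IronWorks} + 2p_{FlexHub} = 0 ⇒ p_{IronWorks} = 181/6 + (1/3)p_{FlexHub}.
Similarly p_{FlexHub} = 193/6 + (1/3)p_{IronWorks}.
Solving the two reaction functions simultaneously: (1 − (1/3)(1/3))p_{IronWorks} = 181/6 + (1/3)·(193/6), so (8/9)p_{IronWorks} = 368/9 and p_{IronWorks} = 46.
Then p_{FlexHub} = 193/6 + (1/3)·46 = 47.5.
q_{IronWorks} = 163 − 3·46 + 2·47.5 = 120.
Profit = (46 − 6)·120 = 4800.

4800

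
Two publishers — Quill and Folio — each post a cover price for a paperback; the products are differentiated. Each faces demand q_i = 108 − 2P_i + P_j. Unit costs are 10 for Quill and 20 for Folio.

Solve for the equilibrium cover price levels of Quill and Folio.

44, 48

Quill's profit: π = (P_{Quill} − 10)(108 − 2P_{Quill} + P_{Folio}).
∂π/∂P_{Quill} = 128 − 4P_{Quill} + P_{Folio} = 0 ⇒ P_{Quill} = 32 + 0.25P_{Folio}.
Similarly P_{Folio} = 37 + 0.25P_{Quill}.
Substituting the second reaction function into the first: P_{Quill} = 32 + 0.25(37 + 0.25P_{Quill}), which gives 0.9375P_{Quill} = 41.25 ⇒ P_{Quill} = 44.
Then P_{Folio} = 37 + 0.25·44 = 48.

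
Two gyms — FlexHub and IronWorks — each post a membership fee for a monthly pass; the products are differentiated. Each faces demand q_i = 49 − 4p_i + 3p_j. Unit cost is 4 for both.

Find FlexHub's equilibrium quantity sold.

FlexHub's profit: π = (p_{FlexHub} − 4)(49 − 4p_{FlexHub} + 3p_{IronWorks}).
∂π/∂p_{FlexHub} = 65 − 8p_{FlexHub} + 3p_{IronWorks} = 0 ⇒ p_{FlexHub} = 8.125 + 0.375p_{IronWorks}.
The game is symmetric, so in equilibrium p_{IronWorks} = p_{FlexHub}: the reaction function gives 0.625p_{FlexHub} = 8.125, hence p_{FlexHub} = 13.
q_{FlexHub} = 49 − 4·13 + 3·13 = 36.

36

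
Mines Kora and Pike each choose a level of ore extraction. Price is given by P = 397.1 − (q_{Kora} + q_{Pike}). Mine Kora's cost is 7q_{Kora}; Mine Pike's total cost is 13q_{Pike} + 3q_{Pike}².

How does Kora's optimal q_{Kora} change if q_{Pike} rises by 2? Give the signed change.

Mine Kora's profit: π = q_{Kora}(397.1 − (q_{Kora} + q_{Pike})) − 7q_{Kora}.
∂π/∂q_{Kora} = 390.1 − 2q_{Kora} − q_{Pike} = 0, so q_{Kora} = 195.05 − 0.5q_{Pike}.
The reaction-function slope is −0.5, so a 2-unit rise in q_{Pike} moves q_{Kora} by −0.5 × 2 = −1. Kora's best response falls — the actions are strategic substitutes.

-1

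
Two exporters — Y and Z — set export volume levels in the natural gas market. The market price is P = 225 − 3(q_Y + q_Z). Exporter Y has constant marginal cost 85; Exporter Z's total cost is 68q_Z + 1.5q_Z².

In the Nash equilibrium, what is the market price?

137.6

Exporter Y's profit: π = q_Y(225 − 3(q_Y + q_Z)) − 85q_Y.
∂π/∂q_Y = 140 − 6q_Y − 3q_Z = 0, so q_Y = 70/3 − 0.5q_Z.
For Z: ∂π/∂q_Z = 157 − 9q_Z − 3q_Y = 0 ⇒ q_Z = 157/9 − (1/3)q_Y.
Solving the two reaction functions simultaneously: (1 − (−0.5)(−1/3))q_Y = 70/3 − 0.5·(157/9), so (5/6)q_Y = 263/18 and q_Y = 263/15.
Then q_Z = 157/9 − (1/3)·(263/15) = 11.6.
Equilibrium price: P = 225 − 3·(437/15) = 137.6.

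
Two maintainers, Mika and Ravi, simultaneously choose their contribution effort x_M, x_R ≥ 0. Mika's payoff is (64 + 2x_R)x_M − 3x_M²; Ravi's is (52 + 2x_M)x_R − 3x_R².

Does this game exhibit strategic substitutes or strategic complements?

Expanding Mika's payoff: 64x_M + 2x_Rx_M − 3x_M².
∂π/∂x_M = 64 + 2x_R − 6x_M = 0, so x_M = 32/3 + (1/3)x_R.
The best-response slope dx_M/dx_R = 1/3 > 0: the reaction function is upward-sloping, so the choices are strategic complements.

strategic complements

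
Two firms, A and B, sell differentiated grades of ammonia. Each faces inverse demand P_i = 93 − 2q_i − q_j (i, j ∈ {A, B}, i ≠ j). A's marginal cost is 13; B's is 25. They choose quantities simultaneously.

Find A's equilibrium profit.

564.48

Firm A's profit: π = q_A(93 − 2q_A − q_B) − 13q_A.
∂π/∂q_A = 80 − 4q_A − q_B = 0 ⇒ q_A = 20 − 0.25q_B.
Similarly q_B = 17 − 0.25q_A.
Plugging q_B into A's best response: q_A = 20 − 0.25(17 − 0.25q_A) ⇒ 0.9375q_A = 15.75, so q_A = 16.8.
Then q_B = 17 − 0.25·16.8 = 12.8.
P_A = 93 − 2·16.8 − 12.8 = 46.6.
Profit = (46.6 − 13)·16.8 = 564.48.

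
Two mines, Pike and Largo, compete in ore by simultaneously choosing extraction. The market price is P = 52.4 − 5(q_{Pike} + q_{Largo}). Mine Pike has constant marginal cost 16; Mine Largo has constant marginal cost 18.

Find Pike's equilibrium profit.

Mine Pike's profit: π = q_{Pike}(52.4 − 5(q_{Pike} + q_{Largo})) − 16q_{Pike}.
∂π/∂q_{Pike} = 36.4 − 10q_{Pike} − 5q_{Largo} = 0, so q_{Pike} = 3.64 − 0.5q_{Largo}.
By the same steps for Largo: q_{Largo} = 3.44 − 0.5q_{Pike}.
Plugging q_{Largo} into Pike's best response: q_{Pike} = 3.64 − 0.5(3.44 − 0.5q_{Pike}) ⇒ 0.75q_{Pike} = 1.92, so q_{Pike} = 2.56.
Then q_{Largo} = 3.44 − 0.5·2.56 = 2.16.
Price P = 52.4 − 5·4.72 = 28.8.
Pike's profit: (28.8 − 16)·2.56 = 32.768.

32.768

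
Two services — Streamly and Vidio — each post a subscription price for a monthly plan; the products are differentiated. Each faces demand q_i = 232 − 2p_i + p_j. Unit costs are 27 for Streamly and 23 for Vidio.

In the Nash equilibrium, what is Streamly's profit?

9193.68

Streamly's profit: π = (p_{Streamly} − 27)(232 − 2p_{Streamly} + p_{Vidio}).
∂π/∂p_{Streamly} = 286 − 4p_{Streamly} + p_{Vidio} = 0 ⇒ p_{Streamly} = 71.5 + 0.25p_{Vidio}.
Similarly p_{Vidio} = 69.5 + 0.25p_{Streamly}.
Substituting the second reaction function into the first: p_{Streamly} = 71.5 + 0.25(69.5 + 0.25p_{Streamly}), which gives 0.9375p_{Streamly} = 88.875 ⇒ p_{Streamly} = 94.8.
Then p_{Vidio} = 69.5 + 0.25·94.8 = 93.2.
q_{Streamly} = 232 − 2·94.8 + 93.2 = 135.6.
Profit = (94.8 − 27)·135.6 = 9193.68.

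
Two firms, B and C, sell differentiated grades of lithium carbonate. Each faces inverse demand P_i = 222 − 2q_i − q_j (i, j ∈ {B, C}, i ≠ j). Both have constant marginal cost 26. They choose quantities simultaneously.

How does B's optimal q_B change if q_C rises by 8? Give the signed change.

-2

Firm B's profit: π = q_B(222 − 2q_B − q_C) − 26q_B.
∂π/∂q_B = 196 − 4q_B − q_C = 0 ⇒ q_B = 49 − 0.25q_C.
The reaction-function slope is −0.25, so an 8-unit rise in q_C moves q_B by −0.25 × 8 = −2. B's best response falls — the actions are strategic substitutes.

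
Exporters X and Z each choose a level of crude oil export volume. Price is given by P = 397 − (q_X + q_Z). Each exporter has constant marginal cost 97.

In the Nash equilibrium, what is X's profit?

10000

Exporter X's profit: π = q_X(397 − (q_X + q_Z)) − 97q_X.
∂π/∂q_X = 300 − 2q_X − q_Z = 0, so q_X = 150 − 0.5q_Z.
The game is symmetric, so in equilibrium q_Z = q_X: the reaction function gives 1.5q_X = 150, hence q_X = 100.
Price P = 397 − 200 = 197.
X's profit: (197 − 97)·100 = 10000.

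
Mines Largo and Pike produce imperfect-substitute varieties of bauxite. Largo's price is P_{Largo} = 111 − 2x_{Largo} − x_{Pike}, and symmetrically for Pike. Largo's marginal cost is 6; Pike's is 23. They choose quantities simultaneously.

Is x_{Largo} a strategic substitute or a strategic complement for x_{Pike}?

strategic substitutes

Mine Largo's profit: π = x_{Largo}(111 − 2x_{Largo} − x_{Pike}) − 6x_{Largo}.
∂π/∂x_{Largo} = 105 − 4x_{Largo} − x_{Pike} = 0 ⇒ x_{Largo} = 26.25 − 0.25x_{Pike}.
The best-response slope dx_{Largo}/dx_{Pike} = −0.25 < 0: the reaction function is downward-sloping, so the choices are strategic substitutes.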